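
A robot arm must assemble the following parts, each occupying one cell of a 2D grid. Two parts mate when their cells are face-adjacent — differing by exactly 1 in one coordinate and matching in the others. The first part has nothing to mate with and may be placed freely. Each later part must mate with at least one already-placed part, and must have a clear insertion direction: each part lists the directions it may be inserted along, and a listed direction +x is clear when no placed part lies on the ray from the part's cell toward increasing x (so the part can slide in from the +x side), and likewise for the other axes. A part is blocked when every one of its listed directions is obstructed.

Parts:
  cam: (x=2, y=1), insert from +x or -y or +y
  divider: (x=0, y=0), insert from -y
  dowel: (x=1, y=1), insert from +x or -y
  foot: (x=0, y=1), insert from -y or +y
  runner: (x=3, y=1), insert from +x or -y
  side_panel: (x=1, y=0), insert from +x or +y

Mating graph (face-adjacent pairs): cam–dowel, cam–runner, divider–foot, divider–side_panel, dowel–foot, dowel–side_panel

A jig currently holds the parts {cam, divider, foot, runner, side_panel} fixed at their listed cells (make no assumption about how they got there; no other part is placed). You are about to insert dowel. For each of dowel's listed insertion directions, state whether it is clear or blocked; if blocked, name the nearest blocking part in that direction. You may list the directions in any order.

+x: nearest on ray is cam@(2, 1) ⇒ blocked
-y: nearest on ray is side_panel@(1, 0) ⇒ blocked

+x: blocked by cam; -y: blocked by side_panel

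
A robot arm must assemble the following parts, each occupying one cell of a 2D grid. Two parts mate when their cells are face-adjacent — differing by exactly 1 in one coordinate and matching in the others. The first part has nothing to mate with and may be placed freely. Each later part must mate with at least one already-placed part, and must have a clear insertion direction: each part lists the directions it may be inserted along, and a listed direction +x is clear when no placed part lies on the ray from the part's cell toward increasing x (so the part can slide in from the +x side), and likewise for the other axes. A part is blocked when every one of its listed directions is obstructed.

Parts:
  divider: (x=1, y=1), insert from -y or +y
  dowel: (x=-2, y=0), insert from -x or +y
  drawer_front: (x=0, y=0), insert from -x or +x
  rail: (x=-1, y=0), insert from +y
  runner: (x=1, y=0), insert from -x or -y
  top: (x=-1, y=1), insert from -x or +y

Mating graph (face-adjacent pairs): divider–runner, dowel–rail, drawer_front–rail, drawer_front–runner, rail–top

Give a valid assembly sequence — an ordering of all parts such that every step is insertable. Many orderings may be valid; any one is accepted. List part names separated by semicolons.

divider; runner; drawer_front; rail; dowel; top

1. divider@(1, 1) [-y clear] — {divider}
2. runner@(1, 0) [-x clear] — {divider, runner}
3. drawer_front@(0, 0) [-x clear] — {divider, drawer_front, runner}
4. rail@(-1, 0) [+y clear] — {divider, drawer_front, rail, runner}
5. dowel@(-2, 0) [-x clear] — {divider, dowel, drawer_front, rail, runner}
6. top@(-1, 1) [-x clear] — {divider, dowel, drawer_front, rail, runner, top}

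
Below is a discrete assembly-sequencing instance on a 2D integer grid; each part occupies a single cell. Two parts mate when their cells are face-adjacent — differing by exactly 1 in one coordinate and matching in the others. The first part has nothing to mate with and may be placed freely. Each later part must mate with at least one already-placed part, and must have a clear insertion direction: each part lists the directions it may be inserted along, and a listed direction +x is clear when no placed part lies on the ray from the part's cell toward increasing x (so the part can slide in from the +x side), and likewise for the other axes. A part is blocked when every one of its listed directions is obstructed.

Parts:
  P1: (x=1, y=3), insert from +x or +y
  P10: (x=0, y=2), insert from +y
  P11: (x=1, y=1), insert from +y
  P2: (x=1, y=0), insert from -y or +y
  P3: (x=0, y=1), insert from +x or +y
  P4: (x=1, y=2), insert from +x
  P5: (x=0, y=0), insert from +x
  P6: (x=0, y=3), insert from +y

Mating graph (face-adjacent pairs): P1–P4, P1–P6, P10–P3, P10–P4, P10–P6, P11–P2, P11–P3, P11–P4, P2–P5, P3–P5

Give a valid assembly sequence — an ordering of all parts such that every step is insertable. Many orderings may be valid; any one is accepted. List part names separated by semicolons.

1. P11@(1, 1) [+y clear] — {P11}
2. P4@(1, 2) [+x clear] — {P11, P4}
3. P1@(1, 3) [+x clear] — {P1, P11, P4}
4. P3@(0, 1) [+y clear] — {P1, P11, P3, P4}
5. P10@(0, 2) [+y clear] — {P1, P10, P11, P3, P4}
6. P6@(0, 3) [+y clear] — {P1, P10, P11, P3, P4, P6}
7. P5@(0, 0) [+x clear] — {P1, P10, P11, P3, P4, P5, P6}
8. P2@(1, 0) [-y clear] — {P1, P10, P11, P2, P3, P4, P5, P6}

P11; P4; P1; P3; P10; P6; P5; P2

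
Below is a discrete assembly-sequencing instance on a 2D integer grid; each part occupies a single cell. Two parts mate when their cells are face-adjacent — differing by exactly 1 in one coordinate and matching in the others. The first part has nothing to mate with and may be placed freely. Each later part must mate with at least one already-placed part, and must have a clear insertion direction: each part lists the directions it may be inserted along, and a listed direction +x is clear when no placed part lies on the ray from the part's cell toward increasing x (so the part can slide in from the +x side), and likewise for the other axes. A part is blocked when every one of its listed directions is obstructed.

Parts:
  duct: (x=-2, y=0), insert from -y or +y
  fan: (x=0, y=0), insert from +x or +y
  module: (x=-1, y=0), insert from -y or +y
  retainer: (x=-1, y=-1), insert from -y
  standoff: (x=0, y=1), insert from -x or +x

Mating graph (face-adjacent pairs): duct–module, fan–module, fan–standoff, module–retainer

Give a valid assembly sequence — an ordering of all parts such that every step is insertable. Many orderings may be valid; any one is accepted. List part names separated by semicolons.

1. retainer@(-1, -1) [-y clear] — {retainer}
2. module@(-1, 0) [+y clear] — {module, retainer}
3. duct@(-2, 0) [-y clear] — {duct, module, retainer}
4. fan@(0, 0) [+x clear] — {duct, fan, module, retainer}
5. standoff@(0, 1) [-x clear] — {duct, fan, module, retainer, standoff}

retainer; module; duct; fan; standoff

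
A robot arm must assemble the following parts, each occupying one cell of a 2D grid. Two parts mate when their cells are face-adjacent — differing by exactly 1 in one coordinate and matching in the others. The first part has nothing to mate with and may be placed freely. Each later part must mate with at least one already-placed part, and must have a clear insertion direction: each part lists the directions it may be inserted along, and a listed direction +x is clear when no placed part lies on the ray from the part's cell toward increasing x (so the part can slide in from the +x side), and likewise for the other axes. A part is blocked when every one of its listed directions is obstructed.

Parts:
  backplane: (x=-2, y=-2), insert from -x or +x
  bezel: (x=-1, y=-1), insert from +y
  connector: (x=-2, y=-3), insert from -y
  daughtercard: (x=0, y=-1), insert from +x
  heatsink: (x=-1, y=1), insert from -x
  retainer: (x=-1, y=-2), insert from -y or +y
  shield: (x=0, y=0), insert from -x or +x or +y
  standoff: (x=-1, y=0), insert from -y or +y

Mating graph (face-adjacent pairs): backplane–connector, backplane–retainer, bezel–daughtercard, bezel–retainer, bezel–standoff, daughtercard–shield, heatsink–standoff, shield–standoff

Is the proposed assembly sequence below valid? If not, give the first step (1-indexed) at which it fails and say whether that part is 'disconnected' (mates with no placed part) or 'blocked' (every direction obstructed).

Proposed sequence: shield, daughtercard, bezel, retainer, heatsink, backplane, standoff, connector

Invalid at step 5 (disconnected)

1. shield@(0, 0) [-x clear] — {shield}
2. daughtercard@(0, -1) [+x clear] — {daughtercard, shield}
3. bezel@(-1, -1) [+y clear] — {bezel, daughtercard, shield}
4. retainer@(-1, -2) [-y clear] — {bezel, daughtercard, retainer, shield}
5. heatsink@(-1, 1) — no placed neighbour ⇒ disconnected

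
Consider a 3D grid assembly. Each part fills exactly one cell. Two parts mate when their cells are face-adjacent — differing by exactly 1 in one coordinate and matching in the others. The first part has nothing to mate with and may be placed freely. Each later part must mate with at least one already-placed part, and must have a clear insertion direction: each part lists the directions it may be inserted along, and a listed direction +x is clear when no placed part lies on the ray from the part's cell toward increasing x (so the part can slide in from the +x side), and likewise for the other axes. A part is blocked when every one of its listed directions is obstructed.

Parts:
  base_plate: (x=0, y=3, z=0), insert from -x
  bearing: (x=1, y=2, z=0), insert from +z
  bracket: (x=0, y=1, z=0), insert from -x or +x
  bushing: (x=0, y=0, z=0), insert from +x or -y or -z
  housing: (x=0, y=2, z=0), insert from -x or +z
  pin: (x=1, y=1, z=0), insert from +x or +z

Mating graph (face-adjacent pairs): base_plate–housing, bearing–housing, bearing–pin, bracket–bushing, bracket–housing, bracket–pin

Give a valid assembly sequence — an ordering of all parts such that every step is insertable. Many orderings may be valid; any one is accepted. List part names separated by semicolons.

bracket; housing; base_plate; bearing; pin; bushing

1. bracket@(0, 1, 0) [-x clear] — {bracket}
2. housing@(0, 2, 0) [-x clear] — {bracket, housing}
3. base_plate@(0, 3, 0) [-x clear] — {base_plate, bracket, housing}
4. bearing@(1, 2, 0) [+z clear] — {base_plate, bearing, bracket, housing}
5. pin@(1, 1, 0) [+x clear] — {base_plate, bearing, bracket, housing, pin}
6. bushing@(0, 0, 0) [+x clear] — {base_plate, bearing, bracket, bushing, housing, pin}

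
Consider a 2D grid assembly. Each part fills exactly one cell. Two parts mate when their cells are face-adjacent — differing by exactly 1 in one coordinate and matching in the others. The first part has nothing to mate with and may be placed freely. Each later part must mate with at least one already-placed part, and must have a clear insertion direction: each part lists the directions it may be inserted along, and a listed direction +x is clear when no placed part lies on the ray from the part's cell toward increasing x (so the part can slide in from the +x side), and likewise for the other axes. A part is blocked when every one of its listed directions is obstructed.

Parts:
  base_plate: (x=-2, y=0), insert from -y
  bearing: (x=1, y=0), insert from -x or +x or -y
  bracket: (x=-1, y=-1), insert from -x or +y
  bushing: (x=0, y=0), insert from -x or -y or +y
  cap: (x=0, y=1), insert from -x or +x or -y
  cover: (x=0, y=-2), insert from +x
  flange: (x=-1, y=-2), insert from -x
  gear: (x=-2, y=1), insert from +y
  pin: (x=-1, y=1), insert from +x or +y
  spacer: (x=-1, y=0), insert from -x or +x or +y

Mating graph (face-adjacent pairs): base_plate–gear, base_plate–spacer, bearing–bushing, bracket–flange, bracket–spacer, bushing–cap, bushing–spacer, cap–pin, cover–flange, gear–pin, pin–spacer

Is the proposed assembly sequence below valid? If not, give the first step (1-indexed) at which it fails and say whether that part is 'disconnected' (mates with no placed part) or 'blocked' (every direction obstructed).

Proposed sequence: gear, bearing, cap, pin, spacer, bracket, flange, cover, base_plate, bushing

1. gear@(-2, 1) [+y clear] — {gear}
2. bearing@(1, 0) — no placed neighbour ⇒ disconnected

Invalid at step 2 (disconnected)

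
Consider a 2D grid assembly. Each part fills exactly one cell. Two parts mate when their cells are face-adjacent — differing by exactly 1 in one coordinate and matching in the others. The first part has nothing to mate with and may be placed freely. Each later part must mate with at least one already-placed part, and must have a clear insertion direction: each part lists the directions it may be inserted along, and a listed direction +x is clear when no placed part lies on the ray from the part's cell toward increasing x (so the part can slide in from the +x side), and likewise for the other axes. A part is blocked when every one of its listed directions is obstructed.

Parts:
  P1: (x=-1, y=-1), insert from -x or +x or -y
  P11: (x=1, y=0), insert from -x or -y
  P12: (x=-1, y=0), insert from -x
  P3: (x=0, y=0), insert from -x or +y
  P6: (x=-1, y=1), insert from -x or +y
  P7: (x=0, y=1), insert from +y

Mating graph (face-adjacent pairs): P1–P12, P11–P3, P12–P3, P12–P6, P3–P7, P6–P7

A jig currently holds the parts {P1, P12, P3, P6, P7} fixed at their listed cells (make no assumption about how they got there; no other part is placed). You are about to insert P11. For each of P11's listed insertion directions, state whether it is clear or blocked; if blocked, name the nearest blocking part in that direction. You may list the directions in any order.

-x: nearest on ray is P3@(0, 0) ⇒ blocked
-y: ray from P11(1, 0) has no placed part ⇒ clear

-x: blocked by P3; -y: clear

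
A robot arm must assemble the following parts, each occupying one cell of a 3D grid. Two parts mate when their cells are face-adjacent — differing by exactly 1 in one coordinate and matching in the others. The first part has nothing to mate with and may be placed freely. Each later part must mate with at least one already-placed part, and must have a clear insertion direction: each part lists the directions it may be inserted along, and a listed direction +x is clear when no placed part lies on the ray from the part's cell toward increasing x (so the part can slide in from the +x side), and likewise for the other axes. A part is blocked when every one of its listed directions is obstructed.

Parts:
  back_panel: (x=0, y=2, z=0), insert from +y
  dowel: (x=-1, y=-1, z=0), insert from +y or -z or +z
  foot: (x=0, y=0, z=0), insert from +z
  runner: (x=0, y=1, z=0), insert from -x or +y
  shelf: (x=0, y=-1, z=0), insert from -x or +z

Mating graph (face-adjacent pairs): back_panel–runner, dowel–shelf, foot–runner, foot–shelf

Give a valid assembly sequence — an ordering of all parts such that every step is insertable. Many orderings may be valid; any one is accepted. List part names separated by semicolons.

runner; foot; shelf; back_panel; dowel

1. runner@(0, 1, 0) [-x clear] — {runner}
2. foot@(0, 0, 0) [+z clear] — {foot, runner}
3. shelf@(0, -1, 0) [-x clear] — {foot, runner, shelf}
4. back_panel@(0, 2, 0) [+y clear] — {back_panel, foot, runner, shelf}
5. dowel@(-1, -1, 0) [+y clear] — {back_panel, dowel, foot, runner, shelf}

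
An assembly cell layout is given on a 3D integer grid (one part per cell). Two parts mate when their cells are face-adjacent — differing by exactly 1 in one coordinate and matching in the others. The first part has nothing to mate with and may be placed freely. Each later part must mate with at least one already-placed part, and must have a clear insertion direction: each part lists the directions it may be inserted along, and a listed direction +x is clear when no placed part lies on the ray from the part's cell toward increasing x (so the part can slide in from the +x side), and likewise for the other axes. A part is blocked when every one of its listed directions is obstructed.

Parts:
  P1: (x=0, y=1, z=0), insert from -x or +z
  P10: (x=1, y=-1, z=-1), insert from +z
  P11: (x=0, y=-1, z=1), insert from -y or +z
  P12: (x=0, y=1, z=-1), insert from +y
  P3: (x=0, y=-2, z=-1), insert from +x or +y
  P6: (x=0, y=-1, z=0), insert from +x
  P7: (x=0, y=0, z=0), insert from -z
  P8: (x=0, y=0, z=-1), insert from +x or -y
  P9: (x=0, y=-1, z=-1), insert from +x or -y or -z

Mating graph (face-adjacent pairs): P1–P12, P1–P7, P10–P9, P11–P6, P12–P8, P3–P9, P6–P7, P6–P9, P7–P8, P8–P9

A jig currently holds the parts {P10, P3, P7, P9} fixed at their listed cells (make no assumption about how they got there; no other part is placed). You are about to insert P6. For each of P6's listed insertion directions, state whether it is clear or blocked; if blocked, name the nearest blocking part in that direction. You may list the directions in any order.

+x: clear

+x: ray from P6(0, -1, 0) has no placed part ⇒ clear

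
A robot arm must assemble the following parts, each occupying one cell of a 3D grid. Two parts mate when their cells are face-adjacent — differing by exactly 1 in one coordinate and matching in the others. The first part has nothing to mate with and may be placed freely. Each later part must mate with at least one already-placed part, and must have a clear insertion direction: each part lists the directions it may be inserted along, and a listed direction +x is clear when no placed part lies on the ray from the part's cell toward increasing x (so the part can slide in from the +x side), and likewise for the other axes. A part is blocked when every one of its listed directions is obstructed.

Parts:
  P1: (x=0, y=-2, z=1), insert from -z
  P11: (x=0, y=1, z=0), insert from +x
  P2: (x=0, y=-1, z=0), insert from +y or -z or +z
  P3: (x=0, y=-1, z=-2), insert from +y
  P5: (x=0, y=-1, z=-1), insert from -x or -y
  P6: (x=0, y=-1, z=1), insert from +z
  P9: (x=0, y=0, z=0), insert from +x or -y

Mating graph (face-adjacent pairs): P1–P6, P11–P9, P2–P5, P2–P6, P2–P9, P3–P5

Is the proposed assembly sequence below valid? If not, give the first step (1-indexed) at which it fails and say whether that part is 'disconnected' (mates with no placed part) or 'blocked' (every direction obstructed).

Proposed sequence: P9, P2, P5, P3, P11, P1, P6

Invalid at step 6 (disconnected)

1. P9@(0, 0, 0) [+x clear] — {P9}
2. P2@(0, -1, 0) [-z clear] — {P2, P9}
3. P5@(0, -1, -1) [-x clear] — {P2, P5, P9}
4. P3@(0, -1, -2) [+y clear] — {P2, P3, P5, P9}
5. P11@(0, 1, 0) [+x clear] — {P11, P2, P3, P5, P9}
6. P1@(0, -2, 1) — no placed neighbour ⇒ disconnected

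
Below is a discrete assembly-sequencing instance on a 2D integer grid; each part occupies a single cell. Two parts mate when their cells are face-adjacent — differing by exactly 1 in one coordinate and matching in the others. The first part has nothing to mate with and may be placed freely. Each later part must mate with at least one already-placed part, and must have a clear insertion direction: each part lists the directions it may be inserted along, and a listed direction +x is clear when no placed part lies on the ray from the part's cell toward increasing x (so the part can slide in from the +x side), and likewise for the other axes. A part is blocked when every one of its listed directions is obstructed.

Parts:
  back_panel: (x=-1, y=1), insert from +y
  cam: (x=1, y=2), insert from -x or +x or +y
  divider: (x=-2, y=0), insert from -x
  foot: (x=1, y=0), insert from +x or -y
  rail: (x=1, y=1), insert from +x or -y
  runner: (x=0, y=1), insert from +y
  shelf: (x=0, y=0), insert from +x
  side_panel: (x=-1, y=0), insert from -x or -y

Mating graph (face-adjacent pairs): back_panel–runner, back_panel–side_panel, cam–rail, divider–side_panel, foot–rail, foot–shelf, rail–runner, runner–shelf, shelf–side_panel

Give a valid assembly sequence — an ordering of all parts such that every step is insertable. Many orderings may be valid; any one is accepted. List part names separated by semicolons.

1. cam@(1, 2) [-x clear] — {cam}
2. rail@(1, 1) [+x clear] — {cam, rail}
3. runner@(0, 1) [+y clear] — {cam, rail, runner}
4. shelf@(0, 0) [+x clear] — {cam, rail, runner, shelf}
5. side_panel@(-1, 0) [-x clear] — {cam, rail, runner, shelf, side_panel}
6. divider@(-2, 0) [-x clear] — {cam, divider, rail, runner, shelf, side_panel}
7. back_panel@(-1, 1) [+y clear] — {back_panel, cam, divider, rail, runner, shelf, side_panel}
8. foot@(1, 0) [+x clear] — {back_panel, cam, divider, foot, rail, runner, shelf, side_panel}

cam; rail; runner; shelf; side_panel; divider; back_panel; foot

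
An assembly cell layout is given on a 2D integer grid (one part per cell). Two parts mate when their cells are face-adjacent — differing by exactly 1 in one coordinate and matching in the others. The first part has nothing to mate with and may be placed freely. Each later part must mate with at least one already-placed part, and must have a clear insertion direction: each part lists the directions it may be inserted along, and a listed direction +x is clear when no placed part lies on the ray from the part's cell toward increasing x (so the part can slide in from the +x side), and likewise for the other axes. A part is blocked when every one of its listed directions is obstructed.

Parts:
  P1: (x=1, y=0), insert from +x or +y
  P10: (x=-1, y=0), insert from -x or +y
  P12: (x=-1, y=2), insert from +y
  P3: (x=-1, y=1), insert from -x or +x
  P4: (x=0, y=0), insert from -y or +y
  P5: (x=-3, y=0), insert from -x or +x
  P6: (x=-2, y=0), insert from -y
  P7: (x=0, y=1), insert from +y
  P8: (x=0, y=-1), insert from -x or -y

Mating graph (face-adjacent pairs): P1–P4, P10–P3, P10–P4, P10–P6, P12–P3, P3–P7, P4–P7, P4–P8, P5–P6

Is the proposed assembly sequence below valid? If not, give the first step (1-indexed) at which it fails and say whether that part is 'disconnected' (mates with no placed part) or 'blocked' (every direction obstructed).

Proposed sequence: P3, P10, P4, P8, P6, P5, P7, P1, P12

1. P3@(-1, 1) [-x clear] — {P3}
2. P10@(-1, 0) [-x clear] — {P10, P3}
3. P4@(0, 0) [-y clear] — {P10, P3, P4}
4. P8@(0, -1) [-x clear] — {P10, P3, P4, P8}
5. P6@(-2, 0) [-y clear] — {P10, P3, P4, P6, P8}
6. P5@(-3, 0) [-x clear] — {P10, P3, P4, P5, P6, P8}
7. P7@(0, 1) [+y clear] — {P10, P3, P4, P5, P6, P7, P8}
8. P1@(1, 0) [+x clear] — {P1, P10, P3, P4, P5, P6, P7, P8}
9. P12@(-1, 2) [+y clear] — {P1, P10, P12, P3, P4, P5, P6, P7, P8}

Valid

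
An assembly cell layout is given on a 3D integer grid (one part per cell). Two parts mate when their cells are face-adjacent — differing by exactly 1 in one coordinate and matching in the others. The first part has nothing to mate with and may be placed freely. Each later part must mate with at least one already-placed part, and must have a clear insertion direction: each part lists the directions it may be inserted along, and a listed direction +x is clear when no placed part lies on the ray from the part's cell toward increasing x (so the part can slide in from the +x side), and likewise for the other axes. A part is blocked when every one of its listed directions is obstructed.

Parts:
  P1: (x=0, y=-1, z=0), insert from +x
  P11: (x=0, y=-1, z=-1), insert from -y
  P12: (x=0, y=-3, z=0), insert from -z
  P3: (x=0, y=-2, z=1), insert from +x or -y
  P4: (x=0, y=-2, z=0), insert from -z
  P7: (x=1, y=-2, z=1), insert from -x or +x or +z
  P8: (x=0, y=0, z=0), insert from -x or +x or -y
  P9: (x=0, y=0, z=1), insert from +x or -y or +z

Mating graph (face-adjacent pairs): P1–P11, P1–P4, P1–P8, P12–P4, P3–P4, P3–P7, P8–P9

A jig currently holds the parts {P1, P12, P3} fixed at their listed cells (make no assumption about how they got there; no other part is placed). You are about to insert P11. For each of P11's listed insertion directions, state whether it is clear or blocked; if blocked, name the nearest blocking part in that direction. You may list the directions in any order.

-y: clear

-y: ray from P11(0, -1, -1) has no placed part ⇒ clear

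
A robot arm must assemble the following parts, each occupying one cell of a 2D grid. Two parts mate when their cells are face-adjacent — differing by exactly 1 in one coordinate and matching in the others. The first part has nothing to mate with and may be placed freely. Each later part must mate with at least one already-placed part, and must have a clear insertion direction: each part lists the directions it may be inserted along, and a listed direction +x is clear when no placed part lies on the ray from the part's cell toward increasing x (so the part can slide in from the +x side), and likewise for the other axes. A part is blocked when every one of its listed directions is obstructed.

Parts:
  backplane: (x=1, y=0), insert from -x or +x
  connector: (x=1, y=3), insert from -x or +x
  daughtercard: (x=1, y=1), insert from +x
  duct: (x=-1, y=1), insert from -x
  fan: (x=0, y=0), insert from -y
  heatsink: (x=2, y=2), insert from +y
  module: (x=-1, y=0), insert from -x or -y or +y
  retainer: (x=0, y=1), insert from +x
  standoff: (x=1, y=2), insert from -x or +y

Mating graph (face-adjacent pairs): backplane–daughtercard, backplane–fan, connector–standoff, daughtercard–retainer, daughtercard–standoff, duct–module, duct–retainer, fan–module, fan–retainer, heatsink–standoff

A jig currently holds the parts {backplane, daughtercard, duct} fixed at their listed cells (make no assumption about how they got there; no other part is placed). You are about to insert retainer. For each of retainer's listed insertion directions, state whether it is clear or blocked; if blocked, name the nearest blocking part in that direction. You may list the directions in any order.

+x: blocked by daughtercard

+x: nearest on ray is daughtercard@(1, 1) ⇒ blocked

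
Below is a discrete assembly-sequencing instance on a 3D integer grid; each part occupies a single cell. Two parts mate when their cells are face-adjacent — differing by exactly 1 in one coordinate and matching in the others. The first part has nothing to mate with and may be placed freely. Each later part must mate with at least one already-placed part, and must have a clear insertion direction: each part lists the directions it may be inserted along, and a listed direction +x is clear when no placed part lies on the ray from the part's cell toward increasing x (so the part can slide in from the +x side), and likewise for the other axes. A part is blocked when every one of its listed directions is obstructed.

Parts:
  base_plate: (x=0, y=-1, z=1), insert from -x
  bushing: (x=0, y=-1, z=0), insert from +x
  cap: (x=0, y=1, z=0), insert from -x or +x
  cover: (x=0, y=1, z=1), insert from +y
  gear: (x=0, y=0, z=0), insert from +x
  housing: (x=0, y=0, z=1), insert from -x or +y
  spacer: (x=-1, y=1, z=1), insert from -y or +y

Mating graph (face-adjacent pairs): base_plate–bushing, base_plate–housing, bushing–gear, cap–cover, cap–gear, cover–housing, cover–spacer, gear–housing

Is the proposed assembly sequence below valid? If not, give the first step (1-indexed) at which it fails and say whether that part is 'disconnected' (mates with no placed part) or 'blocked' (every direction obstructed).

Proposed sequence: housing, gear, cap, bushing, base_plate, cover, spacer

1. housing@(0, 0, 1) [-x clear] — {housing}
2. gear@(0, 0, 0) [+x clear] — {gear, housing}
3. cap@(0, 1, 0) [-x clear] — {cap, gear, housing}
4. bushing@(0, -1, 0) [+x clear] — {bushing, cap, gear, housing}
5. base_plate@(0, -1, 1) [-x clear] — {base_plate, bushing, cap, gear, housing}
6. cover@(0, 1, 1) [+y clear] — {base_plate, bushing, cap, cover, gear, housing}
7. spacer@(-1, 1, 1) [-y clear] — {base_plate, bushing, cap, cover, gear, housing, spacer}

Valid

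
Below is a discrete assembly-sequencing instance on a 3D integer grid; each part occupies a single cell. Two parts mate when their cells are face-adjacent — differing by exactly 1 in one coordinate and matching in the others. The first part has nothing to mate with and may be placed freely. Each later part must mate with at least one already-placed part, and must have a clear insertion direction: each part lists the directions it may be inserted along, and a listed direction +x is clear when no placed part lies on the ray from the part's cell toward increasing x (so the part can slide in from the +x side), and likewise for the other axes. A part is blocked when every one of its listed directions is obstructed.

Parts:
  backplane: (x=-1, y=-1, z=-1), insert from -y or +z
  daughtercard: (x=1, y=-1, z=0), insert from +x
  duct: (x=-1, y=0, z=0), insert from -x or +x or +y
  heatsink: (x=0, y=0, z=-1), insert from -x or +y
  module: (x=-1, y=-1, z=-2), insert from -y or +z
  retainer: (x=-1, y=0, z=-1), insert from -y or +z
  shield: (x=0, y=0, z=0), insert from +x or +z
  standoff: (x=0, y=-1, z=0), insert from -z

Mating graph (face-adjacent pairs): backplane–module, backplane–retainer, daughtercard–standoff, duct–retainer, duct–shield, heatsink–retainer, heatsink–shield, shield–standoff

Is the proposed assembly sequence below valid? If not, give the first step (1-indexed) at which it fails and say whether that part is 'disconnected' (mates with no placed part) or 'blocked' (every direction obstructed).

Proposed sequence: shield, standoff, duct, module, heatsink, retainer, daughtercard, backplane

1. shield@(0, 0, 0) [+x clear] — {shield}
2. standoff@(0, -1, 0) [-z clear] — {shield, standoff}
3. duct@(-1, 0, 0) [-x clear] — {duct, shield, standoff}
4. module@(-1, -1, -2) — no placed neighbour ⇒ disconnected

Invalid at step 4 (disconnected)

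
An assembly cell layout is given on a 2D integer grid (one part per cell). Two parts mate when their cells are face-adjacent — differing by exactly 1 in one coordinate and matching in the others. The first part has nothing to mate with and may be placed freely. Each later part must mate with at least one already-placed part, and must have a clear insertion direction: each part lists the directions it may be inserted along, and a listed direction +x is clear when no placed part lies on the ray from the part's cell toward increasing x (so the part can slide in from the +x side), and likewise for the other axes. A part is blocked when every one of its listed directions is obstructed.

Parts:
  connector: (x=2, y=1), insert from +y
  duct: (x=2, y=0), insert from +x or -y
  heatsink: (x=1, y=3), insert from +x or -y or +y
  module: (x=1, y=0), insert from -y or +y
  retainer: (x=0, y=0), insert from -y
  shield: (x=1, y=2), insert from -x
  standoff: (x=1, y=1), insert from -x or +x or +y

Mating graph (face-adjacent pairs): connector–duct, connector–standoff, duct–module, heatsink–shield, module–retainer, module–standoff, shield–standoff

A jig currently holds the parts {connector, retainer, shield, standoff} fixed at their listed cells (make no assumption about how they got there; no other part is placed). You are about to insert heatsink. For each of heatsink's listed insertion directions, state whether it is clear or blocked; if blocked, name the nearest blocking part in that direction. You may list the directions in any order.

+x: clear; +y: clear; -y: blocked by shield

+x: ray from heatsink(1, 3) has no placed part ⇒ clear
-y: nearest on ray is shield@(1, 2) ⇒ blocked
+y: ray from heatsink(1, 3) has no placed part ⇒ clear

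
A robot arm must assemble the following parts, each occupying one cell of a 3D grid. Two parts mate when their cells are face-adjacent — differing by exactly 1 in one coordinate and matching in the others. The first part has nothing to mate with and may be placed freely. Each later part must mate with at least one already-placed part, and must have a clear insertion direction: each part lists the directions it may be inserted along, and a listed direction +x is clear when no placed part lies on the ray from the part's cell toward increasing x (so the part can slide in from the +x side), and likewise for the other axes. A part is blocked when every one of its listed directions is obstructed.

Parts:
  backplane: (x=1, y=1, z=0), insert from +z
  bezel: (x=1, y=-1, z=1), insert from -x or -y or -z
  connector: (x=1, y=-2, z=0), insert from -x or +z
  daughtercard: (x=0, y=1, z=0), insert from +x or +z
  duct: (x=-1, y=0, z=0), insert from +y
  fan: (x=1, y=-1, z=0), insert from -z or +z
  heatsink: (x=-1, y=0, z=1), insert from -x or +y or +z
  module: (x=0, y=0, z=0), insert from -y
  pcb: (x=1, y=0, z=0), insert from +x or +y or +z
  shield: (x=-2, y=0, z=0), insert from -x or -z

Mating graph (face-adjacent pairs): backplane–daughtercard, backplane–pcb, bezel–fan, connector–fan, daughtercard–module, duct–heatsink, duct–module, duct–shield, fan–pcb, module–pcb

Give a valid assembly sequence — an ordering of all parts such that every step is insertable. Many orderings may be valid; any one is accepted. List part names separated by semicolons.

1. connector@(1, -2, 0) [-x clear] — {connector}
2. fan@(1, -1, 0) [-z clear] — {connector, fan}
3. bezel@(1, -1, 1) [-x clear] — {bezel, connector, fan}
4. pcb@(1, 0, 0) [+x clear] — {bezel, connector, fan, pcb}
5. backplane@(1, 1, 0) [+z clear] — {backplane, bezel, connector, fan, pcb}
6. daughtercard@(0, 1, 0) [+z clear] — {backplane, bezel, connector, daughtercard, fan, pcb}
7. module@(0, 0, 0) [-y clear] — {backplane, bezel, connector, daughtercard, fan, module, pcb}
8. duct@(-1, 0, 0) [+y clear] — {backplane, bezel, connector, daughtercard, duct, fan, module, pcb}
9. heatsink@(-1, 0, 1) [-x clear] — {backplane, bezel, connector, daughtercard, duct, fan, heatsink, module, pcb}
10. shield@(-2, 0, 0) [-x clear] — {backplane, bezel, connector, daughtercard, duct, fan, heatsink, module, pcb, shield}

connector; fan; bezel; pcb; backplane; daughtercard; module; duct; heatsink; shield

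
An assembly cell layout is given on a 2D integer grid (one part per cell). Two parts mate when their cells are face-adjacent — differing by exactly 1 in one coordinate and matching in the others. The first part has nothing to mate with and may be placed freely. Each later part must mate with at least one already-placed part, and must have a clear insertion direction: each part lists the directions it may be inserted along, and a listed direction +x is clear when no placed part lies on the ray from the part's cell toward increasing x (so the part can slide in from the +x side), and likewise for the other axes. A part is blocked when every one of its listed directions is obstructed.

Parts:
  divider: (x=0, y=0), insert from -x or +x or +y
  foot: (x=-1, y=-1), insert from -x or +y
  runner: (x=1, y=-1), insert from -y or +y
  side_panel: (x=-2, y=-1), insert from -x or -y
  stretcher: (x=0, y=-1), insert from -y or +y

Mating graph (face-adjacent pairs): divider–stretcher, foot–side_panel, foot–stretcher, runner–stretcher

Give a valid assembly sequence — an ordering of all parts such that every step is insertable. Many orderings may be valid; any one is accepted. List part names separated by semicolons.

1. divider@(0, 0) [-x clear] — {divider}
2. stretcher@(0, -1) [-y clear] — {divider, stretcher}
3. runner@(1, -1) [-y clear] — {divider, runner, stretcher}
4. foot@(-1, -1) [-x clear] — {divider, foot, runner, stretcher}
5. side_panel@(-2, -1) [-x clear] — {divider, foot, runner, side_panel, stretcher}

divider; stretcher; runner; foot; side_panel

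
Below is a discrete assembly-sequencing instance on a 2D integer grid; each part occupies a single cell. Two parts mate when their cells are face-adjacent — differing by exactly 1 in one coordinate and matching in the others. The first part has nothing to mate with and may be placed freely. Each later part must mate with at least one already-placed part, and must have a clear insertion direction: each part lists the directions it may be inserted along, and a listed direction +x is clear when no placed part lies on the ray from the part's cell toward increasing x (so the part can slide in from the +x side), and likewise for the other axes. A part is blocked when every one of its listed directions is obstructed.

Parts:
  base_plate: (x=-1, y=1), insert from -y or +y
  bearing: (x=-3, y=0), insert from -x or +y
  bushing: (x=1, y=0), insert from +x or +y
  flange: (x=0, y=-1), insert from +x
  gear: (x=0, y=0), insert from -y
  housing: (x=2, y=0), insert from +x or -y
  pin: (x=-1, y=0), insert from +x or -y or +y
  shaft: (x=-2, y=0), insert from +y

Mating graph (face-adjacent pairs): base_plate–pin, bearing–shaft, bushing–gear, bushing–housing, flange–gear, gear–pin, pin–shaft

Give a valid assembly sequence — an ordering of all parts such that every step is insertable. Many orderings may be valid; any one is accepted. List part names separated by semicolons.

pin; shaft; bearing; gear; flange; bushing; housing; base_plate

1. pin@(-1, 0) [+x clear] — {pin}
2. shaft@(-2, 0) [+y clear] — {pin, shaft}
3. bearing@(-3, 0) [-x clear] — {bearing, pin, shaft}
4. gear@(0, 0) [-y clear] — {bearing, gear, pin, shaft}
5. flange@(0, -1) [+x clear] — {bearing, flange, gear, pin, shaft}
6. bushing@(1, 0) [+x clear] — {bearing, bushing, flange, gear, pin, shaft}
7. housing@(2, 0) [+x clear] — {bearing, bushing, flange, gear, housing, pin, shaft}
8. base_plate@(-1, 1) [+y clear] — {base_plate, bearing, bushing, flange, gear, housing, pin, shaft}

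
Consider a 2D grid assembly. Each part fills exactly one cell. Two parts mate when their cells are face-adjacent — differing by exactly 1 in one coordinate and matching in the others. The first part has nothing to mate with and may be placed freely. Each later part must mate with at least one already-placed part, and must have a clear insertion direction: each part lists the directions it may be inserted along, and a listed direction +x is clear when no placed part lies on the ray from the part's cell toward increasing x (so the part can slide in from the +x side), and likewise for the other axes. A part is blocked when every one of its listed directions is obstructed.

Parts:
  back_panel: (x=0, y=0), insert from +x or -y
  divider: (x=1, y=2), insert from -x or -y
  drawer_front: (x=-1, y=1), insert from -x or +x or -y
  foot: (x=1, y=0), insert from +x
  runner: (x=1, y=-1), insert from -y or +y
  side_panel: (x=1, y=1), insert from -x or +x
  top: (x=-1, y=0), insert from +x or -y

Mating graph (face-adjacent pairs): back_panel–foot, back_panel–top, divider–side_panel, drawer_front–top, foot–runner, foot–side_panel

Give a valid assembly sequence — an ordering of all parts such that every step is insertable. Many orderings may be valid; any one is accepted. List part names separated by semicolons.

1. back_panel@(0, 0) [+x clear] — {back_panel}
2. top@(-1, 0) [-y clear] — {back_panel, top}
3. drawer_front@(-1, 1) [-x clear] — {back_panel, drawer_front, top}
4. foot@(1, 0) [+x clear] — {back_panel, drawer_front, foot, top}
5. side_panel@(1, 1) [+x clear] — {back_panel, drawer_front, foot, side_panel, top}
6. divider@(1, 2) [-x clear] — {back_panel, divider, drawer_front, foot, side_panel, top}
7. runner@(1, -1) [-y clear] — {back_panel, divider, drawer_front, foot, runner, side_panel, top}

back_panel; top; drawer_front; foot; side_panel; divider; runner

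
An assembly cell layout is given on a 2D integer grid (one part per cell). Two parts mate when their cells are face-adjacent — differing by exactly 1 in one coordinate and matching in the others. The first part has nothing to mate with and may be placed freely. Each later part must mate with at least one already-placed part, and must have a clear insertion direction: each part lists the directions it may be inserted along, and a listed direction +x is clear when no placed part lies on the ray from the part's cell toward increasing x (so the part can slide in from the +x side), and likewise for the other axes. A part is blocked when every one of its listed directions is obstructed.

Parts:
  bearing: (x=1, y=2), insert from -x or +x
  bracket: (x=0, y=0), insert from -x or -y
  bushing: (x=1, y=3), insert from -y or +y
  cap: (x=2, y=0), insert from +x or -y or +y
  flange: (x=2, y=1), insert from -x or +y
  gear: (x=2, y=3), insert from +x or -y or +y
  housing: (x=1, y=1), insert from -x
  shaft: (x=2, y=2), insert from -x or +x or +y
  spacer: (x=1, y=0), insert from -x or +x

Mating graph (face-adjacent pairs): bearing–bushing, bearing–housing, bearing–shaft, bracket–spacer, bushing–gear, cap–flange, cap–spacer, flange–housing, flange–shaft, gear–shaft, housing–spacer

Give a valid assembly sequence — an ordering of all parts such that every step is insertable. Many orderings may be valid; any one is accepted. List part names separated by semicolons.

1. cap@(2, 0) [+x clear] — {cap}
2. flange@(2, 1) [-x clear] — {cap, flange}
3. housing@(1, 1) [-x clear] — {cap, flange, housing}
4. shaft@(2, 2) [-x clear] — {cap, flange, housing, shaft}
5. gear@(2, 3) [+x clear] — {cap, flange, gear, housing, shaft}
6. bushing@(1, 3) [+y clear] — {bushing, cap, flange, gear, housing, shaft}
7. spacer@(1, 0) [-x clear] — {bushing, cap, flange, gear, housing, shaft, spacer}
8. bracket@(0, 0) [-x clear] — {bracket, bushing, cap, flange, gear, housing, shaft, spacer}
9. bearing@(1, 2) [-x clear] — {bearing, bracket, bushing, cap, flange, gear, housing, shaft, spacer}

cap; flange; housing; shaft; gear; bushing; spacer; bracket; bearing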